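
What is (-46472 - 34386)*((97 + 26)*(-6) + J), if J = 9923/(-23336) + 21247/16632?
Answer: 722933667874405/12128886 ≈ 5.9604e+7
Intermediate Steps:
J = 20673791/24257772 (J = 9923*(-1/23336) + 21247*(1/16632) = -9923/23336 + 21247/16632 = 20673791/24257772 ≈ 0.85225)
(-46472 - 34386)*((97 + 26)*(-6) + J) = (-46472 - 34386)*((97 + 26)*(-6) + 20673791/24257772) = -80858*(123*(-6) + 20673791/24257772) = -80858*(-738 + 20673791/24257772) = -80858*(-17881561945/24257772) = 722933667874405/12128886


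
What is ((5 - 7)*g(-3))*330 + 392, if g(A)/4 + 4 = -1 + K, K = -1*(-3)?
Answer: 5672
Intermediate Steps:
K = 3
g(A) = -8 (g(A) = -16 + 4*(-1 + 3) = -16 + 4*2 = -16 + 8 = -8)
((5 - 7)*g(-3))*330 + 392 = ((5 - 7)*(-8))*330 + 392 = -2*(-8)*330 + 392 = 16*330 + 392 = 5280 + 392 = 5672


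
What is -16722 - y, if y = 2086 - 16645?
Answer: -2163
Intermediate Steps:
y = -14559
-16722 - y = -16722 - 1*(-14559) = -16722 + 14559 = -2163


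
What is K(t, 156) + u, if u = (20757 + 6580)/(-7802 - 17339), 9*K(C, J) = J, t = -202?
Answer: 1225321/75423 ≈ 16.246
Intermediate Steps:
K(C, J) = J/9
u = -27337/25141 (u = 27337/(-25141) = 27337*(-1/25141) = -27337/25141 ≈ -1.0873)
K(t, 156) + u = (⅑)*156 - 27337/25141 = 52/3 - 27337/25141 = 1225321/75423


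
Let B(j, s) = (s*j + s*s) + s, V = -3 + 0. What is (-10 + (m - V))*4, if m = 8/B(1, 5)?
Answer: -948/35 ≈ -27.086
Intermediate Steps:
V = -3
B(j, s) = s + s**2 + j*s (B(j, s) = (j*s + s**2) + s = (s**2 + j*s) + s = s + s**2 + j*s)
m = 8/35 (m = 8/((5*(1 + 1 + 5))) = 8/((5*7)) = 8/35 ≈ 0.22857)
(-10 + (m - V))*4 = (-10 + (8/35 - 1*(-3)))*4 = (-10 + (8/35 + 3))*4 = (-10 + 113/35)*4 = -237/35*4 = -948/35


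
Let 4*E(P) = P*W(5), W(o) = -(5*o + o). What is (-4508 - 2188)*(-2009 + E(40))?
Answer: 15461064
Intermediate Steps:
W(o) = -6*o
E(P) = -15*P/2 (E(P) = (P*(-6*5))/4 = (P*(-30))/4 = (-30*P)/4 = -15*P/2)
(-4508 - 2188)*(-2009 + E(40)) = (-4508 - 2188)*(-2009 - 15/2*40) = -6696*(-2009 - 300) = -6696*(-2309) = 15461064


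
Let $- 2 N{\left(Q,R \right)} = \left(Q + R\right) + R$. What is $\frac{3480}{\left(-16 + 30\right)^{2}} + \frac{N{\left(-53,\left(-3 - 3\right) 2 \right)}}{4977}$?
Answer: $\frac{1237679}{69678} \approx 17.763$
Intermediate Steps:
$N{\left(Q,R \right)} = - R - \frac{Q}{2}$ ($N{\left(Q,R \right)} = - \frac{\left(Q + R\right) + R}{2} = - \frac{Q + 2 R}{2} = - R - \frac{Q}{2}$)
$\frac{3480}{\left(-16 + 30\right)^{2}} + \frac{N{\left(-53,\left(-3 - 3\right) 2 \right)}}{4977} = \frac{3480}{\left(-16 + 30\right)^{2}} + \frac{- \left(-3 - 3\right) 2 - - \frac{53}{2}}{4977} = \frac{3480}{14^{2}} + \left(- \left(-6\right) 2 + \frac{53}{2}\right) \frac{1}{4977} = \frac{3480}{196} + \left(\left(-1\right) \left(-12\right) + \frac{53}{2}\right) \frac{1}{4977} = 3480 \cdot \frac{1}{196} + \left(12 + \frac{53}{2}\right) \frac{1}{4977} = \frac{870}{49} + \frac{77}{2} \cdot \frac{1}{4977} = \frac{870}{49} + \frac{11}{1422} = \frac{1237679}{69678}$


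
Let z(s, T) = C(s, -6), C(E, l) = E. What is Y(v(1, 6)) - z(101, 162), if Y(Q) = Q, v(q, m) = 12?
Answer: -89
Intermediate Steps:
z(s, T) = s
Y(v(1, 6)) - z(101, 162) = 12 - 1*101 = 12 - 101 = -89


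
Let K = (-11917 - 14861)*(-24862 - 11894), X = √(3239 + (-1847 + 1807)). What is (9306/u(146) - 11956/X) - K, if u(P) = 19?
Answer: -18700781886/19 - 1708*√3199/457 ≈ -9.8425e+8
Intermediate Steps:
X = √3199 (X = √(3239 - 40) = √3199 ≈ 56.560)
K = 984252168 (K = -26778*(-36756) = 984252168)
(9306/u(146) - 11956/X) - K = (9306/19 - 11956*√3199/3199) - 1*984252168 = (9306*(1/19) - 1708*√3199/457) - 984252168 = (9306/19 - 1708*√3199/457) - 984252168 = -18700781886/19 - 1708*√3199/457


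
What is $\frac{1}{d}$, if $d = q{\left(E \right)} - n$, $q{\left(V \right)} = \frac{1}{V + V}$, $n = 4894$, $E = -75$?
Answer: $- \frac{150}{734101} \approx -0.00020433$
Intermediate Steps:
$q{\left(V \right)} = \frac{1}{2 V}$
$d = - \frac{734101}{150}$ ($d = \frac{1}{2 \left(-75\right)} - 4894 = \frac{1}{2} \left(- \frac{1}{75}\right) - 4894 = - \frac{1}{150} - 4894 = - \frac{734101}{150} \approx -4894.0$)
$\frac{1}{d} = \frac{1}{- \frac{734101}{150}} = - \frac{150}{734101}$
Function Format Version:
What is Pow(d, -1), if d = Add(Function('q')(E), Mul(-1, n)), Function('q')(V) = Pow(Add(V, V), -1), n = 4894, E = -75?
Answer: Rational(-150, 734101) ≈ -0.00020433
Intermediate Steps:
Function('q')(V) = Mul(Rational(1, 2), Pow(V, -1)) (Function('q')(V) = Pow(Mul(2, V), -1) = Mul(Rational(1, 2), Pow(V, -1)))
d = Rational(-734101, 150) (d = Add(Mul(Rational(1, 2), Pow(-75, -1)), Mul(-1, 4894)) = Add(Mul(Rational(1, 2), Rational(-1, 75)), -4894) = Add(Rational(-1, 150), -4894) = Rational(-734101, 150) ≈ -4894.0)
Pow(d, -1) = Pow(Rational(-734101, 150), -1) = Rational(-150, 734101)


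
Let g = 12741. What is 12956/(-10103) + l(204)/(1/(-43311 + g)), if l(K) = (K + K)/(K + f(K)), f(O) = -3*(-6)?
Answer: -21002191652/373811 ≈ -56184.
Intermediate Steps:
f(O) = 18
l(K) = 2*K/(18 + K) (l(K) = (K + K)/(K + 18) = (2*K)/(18 + K) = 2*K/(18 + K))
12956/(-10103) + l(204)/(1/(-43311 + g)) = 12956/(-10103) + (2*204/(18 + 204))/(1/(-43311 + 12741)) = 12956*(-1/10103) + (2*204/222)/(1/(-30570)) = -12956/10103 + (2*204*(1/222))/(-1/30570) = -12956/10103 + (68/37)*(-30570) = -12956/10103 - 2078760/37 = -21002191652/373811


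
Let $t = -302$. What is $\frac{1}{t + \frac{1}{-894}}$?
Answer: $- \frac{894}{269989} \approx -0.0033112$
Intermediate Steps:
$\frac{1}{t + \frac{1}{-894}} = \frac{1}{-302 + \frac{1}{-894}} = \frac{1}{-302 - \frac{1}{894}} = \frac{1}{- \frac{269989}{894}} = - \frac{894}{269989}$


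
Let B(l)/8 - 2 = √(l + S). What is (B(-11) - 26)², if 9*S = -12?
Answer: -2068/3 - 160*I*√111/3 ≈ -689.33 - 561.9*I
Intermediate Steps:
S = -4/3 (S = (⅑)*(-12) = -4/3 ≈ -1.3333)
B(l) = 16 + 8*√(-4/3 + l) (B(l) = 16 + 8*√(l - 4/3) = 16 + 8*√(-4/3 + l))
(B(-11) - 26)² = ((16 + 8*√(-12 + 9*(-11))/3) - 26)² = ((16 + 8*√(-12 - 99)/3) - 26)² = ((16 + 8*√(-111)/3) - 26)² = ((16 + 8*(I*√111)/3) - 26)² = ((16 + 8*I*√111/3) - 26)² = (-10 + 8*I*√111/3)²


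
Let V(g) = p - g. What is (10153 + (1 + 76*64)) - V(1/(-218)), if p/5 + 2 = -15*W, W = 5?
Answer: 3357853/218 ≈ 15403.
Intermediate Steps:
p = -385 (p = -10 + 5*(-15*5) = -10 + 5*(-75) = -10 - 375 = -385)
V(g) = -385 - g
(10153 + (1 + 76*64)) - V(1/(-218)) = (10153 + (1 + 76*64)) - (-385 - 1/(-218)) = (10153 + (1 + 4864)) - (-385 - 1*(-1/218)) = (10153 + 4865) - (-385 + 1/218) = 15018 - 1*(-83929/218) = 15018 + 83929/218 = 3357853/218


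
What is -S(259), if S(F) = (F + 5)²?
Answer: -69696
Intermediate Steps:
S(F) = (5 + F)²
-S(259) = -(5 + 259)² = -1*264² = -1*69696 = -69696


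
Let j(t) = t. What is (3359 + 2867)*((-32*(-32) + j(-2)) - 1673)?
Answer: -4053126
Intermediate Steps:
(3359 + 2867)*((-32*(-32) + j(-2)) - 1673) = (3359 + 2867)*((-32*(-32) - 2) - 1673) = 6226*((1024 - 2) - 1673) = 6226*(1022 - 1673) = 6226*(-651) = -4053126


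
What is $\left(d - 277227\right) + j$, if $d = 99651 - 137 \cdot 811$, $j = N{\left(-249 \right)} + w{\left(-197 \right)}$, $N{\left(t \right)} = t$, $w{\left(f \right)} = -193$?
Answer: $-289125$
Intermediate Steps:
$j = -442$ ($j = -249 - 193 = -442$)
$d = -11456$ ($d = 99651 - 111107 = -11456$)
$\left(d - 277227\right) + j = \left(-11456 - 277227\right) - 442 = -288683 - 442 = -289125$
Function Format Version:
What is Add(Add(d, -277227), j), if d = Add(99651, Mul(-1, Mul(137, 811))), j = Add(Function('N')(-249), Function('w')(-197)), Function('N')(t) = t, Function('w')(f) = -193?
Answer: -289125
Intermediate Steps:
j = -442 (j = Add(-249, -193) = -442)
d = -11456 (d = Add(99651, Mul(-1, 111107)) = Add(99651, -111107) = -11456)
Add(Add(d, -277227), j) = Add(Add(-11456, -277227), -442) = Add(-288683, -442) = -289125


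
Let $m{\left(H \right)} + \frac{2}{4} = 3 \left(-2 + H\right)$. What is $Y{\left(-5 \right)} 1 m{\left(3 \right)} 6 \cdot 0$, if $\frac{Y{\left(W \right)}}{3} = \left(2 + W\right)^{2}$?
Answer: $0$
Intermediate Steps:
$m{\left(H \right)} = - \frac{13}{2} + 3 H$ ($m{\left(H \right)} = - \frac{1}{2} + 3 \left(-2 + H\right) = - \frac{1}{2} + \left(-6 + 3 H\right) = - \frac{13}{2} + 3 H$)
$Y{\left(W \right)} = 3 \left(2 + W\right)^{2}$
$Y{\left(-5 \right)} 1 m{\left(3 \right)} 6 \cdot 0 = 3 \left(2 - 5\right)^{2} \cdot 1 \left(- \frac{13}{2} + 3 \cdot 3\right) 6 \cdot 0 = 3 \left(-3\right)^{2} \cdot 1 \left(- \frac{13}{2} + 9\right) 6 \cdot 0 = 3 \cdot 9 \cdot 1 \cdot \frac{5}{2} \cdot 6 \cdot 0 = 27 \cdot 1 \cdot \frac{5}{2} \cdot 6 \cdot 0 = 27 \cdot \frac{5}{2} \cdot 6 \cdot 0 = \frac{135}{2} \cdot 6 \cdot 0 = 405 \cdot 0 = 0$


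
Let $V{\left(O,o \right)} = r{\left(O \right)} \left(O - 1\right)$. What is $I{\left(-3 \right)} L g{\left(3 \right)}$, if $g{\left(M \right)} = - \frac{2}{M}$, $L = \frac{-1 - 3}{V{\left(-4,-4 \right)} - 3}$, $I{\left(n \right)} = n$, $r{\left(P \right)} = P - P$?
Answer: $\frac{8}{3} \approx 2.6667$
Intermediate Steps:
$r{\left(P \right)} = 0$
$V{\left(O,o \right)} = 0$ ($V{\left(O,o \right)} = 0 \left(O - 1\right) = 0 \left(-1 + O\right) = 0$)
$L = \frac{4}{3}$ ($L = \frac{-1 - 3}{0 - 3} = - \frac{4}{-3} = \left(-4\right) \left(- \frac{1}{3}\right) = \frac{4}{3} \approx 1.3333$)
$I{\left(-3 \right)} L g{\left(3 \right)} = \left(-3\right) \frac{4}{3} \left(- \frac{2}{3}\right) = - 4 \left(\left(-2\right) \frac{1}{3}\right) = \left(-4\right) \left(- \frac{2}{3}\right) = \frac{8}{3}$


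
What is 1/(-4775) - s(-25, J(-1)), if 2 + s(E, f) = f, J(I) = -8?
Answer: 47749/4775 ≈ 9.9998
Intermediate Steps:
s(E, f) = -2 + f
1/(-4775) - s(-25, J(-1)) = 1/(-4775) - (-2 - 8) = -1/4775 - 1*(-10) = -1/4775 + 10 = 47749/4775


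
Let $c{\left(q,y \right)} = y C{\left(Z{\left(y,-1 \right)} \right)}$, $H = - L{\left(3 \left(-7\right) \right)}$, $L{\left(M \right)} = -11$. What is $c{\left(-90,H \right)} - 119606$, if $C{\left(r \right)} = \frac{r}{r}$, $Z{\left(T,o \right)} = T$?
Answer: $-119595$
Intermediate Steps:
$H = 11$ ($H = \left(-1\right) \left(-11\right) = 11$)
$C{\left(r \right)} = 1$
$c{\left(q,y \right)} = y$ ($c{\left(q,y \right)} = y 1 = y$)
$c{\left(-90,H \right)} - 119606 = 11 - 119606 = -119595$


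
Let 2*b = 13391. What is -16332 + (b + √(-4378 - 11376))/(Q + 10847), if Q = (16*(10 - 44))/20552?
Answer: -910176539521/55731750 + 2569*I*√15754/27865875 ≈ -16331.0 + 0.011571*I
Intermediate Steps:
b = 13391/2 (b = (½)*13391 = 13391/2 ≈ 6695.5)
Q = -68/2569 (Q = (16*(-34))*(1/20552) = -544*1/20552 = -68/2569 ≈ -0.026469)
-16332 + (b + √(-4378 - 11376))/(Q + 10847) = -16332 + (13391/2 + √(-4378 - 11376))/(-68/2569 + 10847) = -16332 + (13391/2 + √(-15754))/(27865875/2569) = -16332 + (13391/2 + I*√15754)*(2569/27865875) = -16332 + (34401479/55731750 + 2569*I*√15754/27865875) = -910176539521/55731750 + 2569*I*√15754/27865875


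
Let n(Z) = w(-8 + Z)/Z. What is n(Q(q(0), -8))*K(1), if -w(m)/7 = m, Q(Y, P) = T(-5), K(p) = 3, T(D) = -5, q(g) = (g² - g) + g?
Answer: -273/5 ≈ -54.600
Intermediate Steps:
q(g) = g²
Q(Y, P) = -5
w(m) = -7*m
n(Z) = (56 - 7*Z)/Z (n(Z) = (-7*(-8 + Z))/Z = (56 - 7*Z)/Z)
n(Q(q(0), -8))*K(1) = (-7 + 56/(-5))*3 = (-7 + 56*(-⅕))*3 = (-7 - 56/5)*3 = -91/5*3 = -273/5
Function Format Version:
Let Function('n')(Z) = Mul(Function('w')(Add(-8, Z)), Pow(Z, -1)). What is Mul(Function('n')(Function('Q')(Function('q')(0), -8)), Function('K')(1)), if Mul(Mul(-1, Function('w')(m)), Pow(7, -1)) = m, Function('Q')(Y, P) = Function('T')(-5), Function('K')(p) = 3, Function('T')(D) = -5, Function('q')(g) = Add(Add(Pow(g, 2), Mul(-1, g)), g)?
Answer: Rational(-273, 5) ≈ -54.600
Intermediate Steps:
Function('q')(g) = Pow(g, 2)
Function('Q')(Y, P) = -5
Function('w')(m) = Mul(-7, m)
Function('n')(Z) = Mul(Pow(Z, -1), Add(56, Mul(-7, Z))) (Function('n')(Z) = Mul(Mul(-7, Add(-8, Z)), Pow(Z, -1)) = Mul(Add(56, Mul(-7, Z)), Pow(Z, -1)) = Mul(Pow(Z, -1), Add(56, Mul(-7, Z))))
Mul(Function('n')(Function('Q')(Function('q')(0), -8)), Function('K')(1)) = Mul(Add(-7, Mul(56, Pow(-5, -1))), 3) = Mul(Add(-7, Mul(56, Rational(-1, 5))), 3) = Mul(Add(-7, Rational(-56, 5)), 3) = Mul(Rational(-91, 5), 3) = Rational(-273, 5)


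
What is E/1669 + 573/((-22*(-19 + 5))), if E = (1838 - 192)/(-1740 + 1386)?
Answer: 169018165/90987204 ≈ 1.8576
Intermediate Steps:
E = -823/177 (E = 1646/(-354) = 1646*(-1/354) = -823/177 ≈ -4.6497)
E/1669 + 573/((-22*(-19 + 5))) = -823/177/1669 + 573/((-22*(-19 + 5))) = -823/177*1/1669 + 573/((-22*(-14))) = -823/295413 + 573/308 = 169018165/90987204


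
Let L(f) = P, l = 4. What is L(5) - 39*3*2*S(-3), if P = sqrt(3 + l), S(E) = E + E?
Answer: 1404 + sqrt(7) ≈ 1406.6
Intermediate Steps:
S(E) = 2*E
P = sqrt(7) (P = sqrt(3 + 4) = sqrt(7) ≈ 2.6458)
L(f) = sqrt(7)
L(5) - 39*3*2*S(-3) = sqrt(7) - 39*3*2*2*(-3) = sqrt(7) - 234*(-6) = sqrt(7) - 39*(-36) = sqrt(7) + 1404 = 1404 + sqrt(7)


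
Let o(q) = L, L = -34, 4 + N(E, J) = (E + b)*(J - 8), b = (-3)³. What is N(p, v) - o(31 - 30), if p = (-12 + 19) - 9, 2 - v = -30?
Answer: -666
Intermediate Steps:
v = 32 (v = 2 - 1*(-30) = 2 + 30 = 32)
b = -27
p = -2 (p = 7 - 9 = -2)
N(E, J) = -4 + (-27 + E)*(-8 + J) (N(E, J) = -4 + (E - 27)*(J - 8) = -4 + (-27 + E)*(-8 + J))
o(q) = -34
N(p, v) - o(31 - 30) = (212 - 27*32 - 8*(-2) - 2*32) - 1*(-34) = (212 - 864 + 16 - 64) + 34 = -700 + 34 = -666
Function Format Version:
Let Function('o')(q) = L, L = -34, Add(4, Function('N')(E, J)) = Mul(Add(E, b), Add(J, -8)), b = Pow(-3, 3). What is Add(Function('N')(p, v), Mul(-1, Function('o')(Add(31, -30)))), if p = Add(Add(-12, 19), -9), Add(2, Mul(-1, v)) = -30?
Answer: -666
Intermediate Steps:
v = 32 (v = Add(2, Mul(-1, -30)) = Add(2, 30) = 32)
b = -27
p = -2 (p = Add(7, -9) = -2)
Function('N')(E, J) = Add(-4, Mul(Add(-27, E), Add(-8, J))) (Function('N')(E, J) = Add(-4, Mul(Add(E, -27), Add(J, -8))) = Add(-4, Mul(Add(-27, E), Add(-8, J))))
Function('o')(q) = -34
Add(Function('N')(p, v), Mul(-1, Function('o')(Add(31, -30)))) = Add(Add(212, Mul(-27, 32), Mul(-8, -2), Mul(-2, 32)), Mul(-1, -34)) = Add(Add(212, -864, 16, -64), 34) = Add(-700, 34) = -666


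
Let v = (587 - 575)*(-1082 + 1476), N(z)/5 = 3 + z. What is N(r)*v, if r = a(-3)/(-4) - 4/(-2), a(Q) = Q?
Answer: 135930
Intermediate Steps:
r = 11/4 (r = -3/(-4) - 4/(-2) = -3*(-1/4) - 4*(-1/2) = 3/4 + 2 = 11/4 ≈ 2.7500)
N(z) = 15 + 5*z (N(z) = 5*(3 + z) = 15 + 5*z)
v = 4728 (v = 12*394 = 4728)
N(r)*v = (15 + 5*(11/4))*4728 = (15 + 55/4)*4728 = (115/4)*4728 = 135930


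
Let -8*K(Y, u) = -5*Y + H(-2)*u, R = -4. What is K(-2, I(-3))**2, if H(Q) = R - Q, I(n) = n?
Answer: 4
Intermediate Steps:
H(Q) = -4 - Q
K(Y, u) = u/4 + 5*Y/8 (K(Y, u) = -(-5*Y + (-4 - 1*(-2))*u)/8 = -(-5*Y + (-4 + 2)*u)/8 = -(-5*Y - 2*u)/8 = u/4 + 5*Y/8)
K(-2, I(-3))**2 = ((1/4)*(-3) + (5/8)*(-2))**2 = (-3/4 - 5/4)**2 = (-2)**2 = 4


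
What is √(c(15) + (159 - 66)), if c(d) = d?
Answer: 6*√3 ≈ 10.392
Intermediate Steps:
√(c(15) + (159 - 66)) = √(15 + (159 - 66)) = √(15 + 93) = √108 = 6*√3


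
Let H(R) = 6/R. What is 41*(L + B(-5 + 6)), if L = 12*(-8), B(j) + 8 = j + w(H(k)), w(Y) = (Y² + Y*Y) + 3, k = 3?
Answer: -3772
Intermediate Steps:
w(Y) = 3 + 2*Y² (w(Y) = (Y² + Y²) + 3 = 2*Y² + 3 = 3 + 2*Y²)
B(j) = 3 + j (B(j) = -8 + (j + (3 + 2*(6/3)²)) = -8 + (j + (3 + 2*(6*(⅓))²)) = -8 + (j + (3 + 2*2²)) = -8 + (j + (3 + 2*4)) = -8 + (j + (3 + 8)) = -8 + (j + 11) = -8 + (11 + j) = 3 + j)
L = -96
41*(L + B(-5 + 6)) = 41*(-96 + (3 + (-5 + 6))) = 41*(-96 + (3 + 1)) = 41*(-96 + 4) = 41*(-92) = -3772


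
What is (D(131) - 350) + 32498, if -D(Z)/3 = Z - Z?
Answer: 32148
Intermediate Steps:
D(Z) = 0 (D(Z) = -3*(Z - Z) = -3*0 = 0)
(D(131) - 350) + 32498 = (0 - 350) + 32498 = -350 + 32498 = 32148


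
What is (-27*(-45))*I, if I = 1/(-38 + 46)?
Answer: 1215/8 ≈ 151.88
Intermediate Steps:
I = ⅛ (I = 1/8 = ⅛ ≈ 0.12500)
(-27*(-45))*I = -27*(-45)*(⅛) = 1215*(⅛) = 1215/8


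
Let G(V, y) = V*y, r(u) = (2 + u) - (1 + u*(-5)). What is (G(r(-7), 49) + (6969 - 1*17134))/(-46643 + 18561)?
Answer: 6087/14041 ≈ 0.43352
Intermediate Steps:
r(u) = 1 + 6*u (r(u) = (2 + u) - (1 - 5*u) = (2 + u) + (-1 + 5*u) = 1 + 6*u)
(G(r(-7), 49) + (6969 - 1*17134))/(-46643 + 18561) = ((1 + 6*(-7))*49 + (6969 - 1*17134))/(-46643 + 18561) = ((1 - 42)*49 + (6969 - 17134))/(-28082) = (-41*49 - 10165)*(-1/28082) = (-2009 - 10165)*(-1/28082) = -12174*(-1/28082) = 6087/14041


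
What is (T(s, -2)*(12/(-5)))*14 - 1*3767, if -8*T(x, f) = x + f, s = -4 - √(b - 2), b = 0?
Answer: -18961/5 - 21*I*√2/5 ≈ -3792.2 - 5.9397*I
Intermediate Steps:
s = -4 - I*√2 (s = -4 - √(0 - 2) = -4 - √(-2) = -4 - I*√2 ≈ -4.0 - 1.4142*I)
T(x, f) = -f/8 - x/8 (T(x, f) = -(x + f)/8 = -(f + x)/8 = -f/8 - x/8)
(T(s, -2)*(12/(-5)))*14 - 1*3767 = ((-⅛*(-2) - (-4 - I*√2)/8)*(12/(-5)))*14 - 1*3767 = ((¼ + (½ + I*√2/8))*(12*(-⅕)))*14 - 3767 = ((¾ + I*√2/8)*(-12/5))*14 - 3767 = (-9/5 - 3*I*√2/10)*14 - 3767 = (-126/5 - 21*I*√2/5) - 3767 = -18961/5 - 21*I*√2/5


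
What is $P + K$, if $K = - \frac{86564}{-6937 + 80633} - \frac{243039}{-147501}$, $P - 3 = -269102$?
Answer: $- \frac{243763656219527}{905852808} \approx -2.691 \cdot 10^{5}$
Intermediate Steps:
$P = -269099$ ($P = 3 - 269102 = -269099$)
$K = \frac{428560465}{905852808}$ ($K = - \frac{86564}{73696} - - \frac{81013}{49167} = \left(-86564\right) \frac{1}{73696} + \frac{81013}{49167} = - \frac{21641}{18424} + \frac{81013}{49167} = \frac{428560465}{905852808} \approx 0.4731$)
$P + K = -269099 + \frac{428560465}{905852808} = - \frac{243763656219527}{905852808}$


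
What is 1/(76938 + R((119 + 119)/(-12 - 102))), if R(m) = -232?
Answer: 1/76706 ≈ 1.3037e-5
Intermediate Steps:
1/(76938 + R((119 + 119)/(-12 - 102))) = 1/(76938 - 232) = 1/76706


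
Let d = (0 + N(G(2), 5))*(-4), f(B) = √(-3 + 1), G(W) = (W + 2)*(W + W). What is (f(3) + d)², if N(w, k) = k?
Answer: (20 - I*√2)² ≈ 398.0 - 56.569*I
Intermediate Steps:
G(W) = 2*W*(2 + W) (G(W) = (2 + W)*(2*W) = 2*W*(2 + W))
f(B) = I*√2 (f(B) = √(-2) = I*√2)
d = -20 (d = (0 + 5)*(-4) = 5*(-4) = -20)
(f(3) + d)² = (I*√2 - 20)² = (-20 + I*√2)²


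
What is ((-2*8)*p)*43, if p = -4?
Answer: 2752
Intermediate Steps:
((-2*8)*p)*43 = (-2*8*(-4))*43 = -16*(-4)*43 = 64*43 = 2752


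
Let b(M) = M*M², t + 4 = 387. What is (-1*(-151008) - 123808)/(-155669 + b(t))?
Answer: 13600/28013109 ≈ 0.00048549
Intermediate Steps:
t = 383 (t = -4 + 387 = 383)
b(M) = M³
(-1*(-151008) - 123808)/(-155669 + b(t)) = (-1*(-151008) - 123808)/(-155669 + 383³) = (151008 - 123808)/(-155669 + 56181887) = 27200/56026218 = 27200*(1/56026218) = 13600/28013109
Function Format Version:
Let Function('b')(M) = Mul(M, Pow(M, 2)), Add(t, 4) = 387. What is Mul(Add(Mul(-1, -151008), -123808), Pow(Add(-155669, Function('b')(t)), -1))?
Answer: Rational(13600, 28013109) ≈ 0.00048549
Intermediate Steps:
t = 383 (t = Add(-4, 387) = 383)
Function('b')(M) = Pow(M, 3)
Mul(Add(Mul(-1, -151008), -123808), Pow(Add(-155669, Function('b')(t)), -1)) = Mul(Add(Mul(-1, -151008), -123808), Pow(Add(-155669, Pow(383, 3)), -1)) = Mul(Add(151008, -123808), Pow(Add(-155669, 56181887), -1)) = Mul(27200, Pow(56026218, -1)) = Mul(27200, Rational(1, 56026218)) = Rational(13600, 28013109)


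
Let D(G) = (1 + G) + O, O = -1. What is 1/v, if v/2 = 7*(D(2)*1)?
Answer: 1/28 ≈ 0.035714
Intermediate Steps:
D(G) = G (D(G) = (1 + G) - 1 = G)
v = 28 (v = 2*(7*(2*1)) = 2*(7*2) = 2*14 = 28)
1/v = 1/28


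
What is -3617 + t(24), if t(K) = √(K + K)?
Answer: -3617 + 4*√3 ≈ -3610.1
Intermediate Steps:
t(K) = √2*√K (t(K) = √(2*K) = √2*√K)
-3617 + t(24) = -3617 + √2*√24 = -3617 + √2*(2*√6) = -3617 + 4*√3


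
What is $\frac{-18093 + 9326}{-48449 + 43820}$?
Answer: $\frac{8767}{4629} \approx 1.8939$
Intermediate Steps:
$\frac{-18093 + 9326}{-48449 + 43820} = - \frac{8767}{-4629} = \left(-8767\right) \left(- \frac{1}{4629}\right) = \frac{8767}{4629}$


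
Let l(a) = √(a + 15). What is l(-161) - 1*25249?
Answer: -25249 + I*√146 ≈ -25249.0 + 12.083*I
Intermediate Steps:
l(a) = √(15 + a)
l(-161) - 1*25249 = √(15 - 161) - 1*25249 = √(-146) - 25249 = I*√146 - 25249 = -25249 + I*√146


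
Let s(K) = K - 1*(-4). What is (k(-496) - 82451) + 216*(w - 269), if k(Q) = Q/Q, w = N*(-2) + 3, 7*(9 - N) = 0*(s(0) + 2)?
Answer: -143794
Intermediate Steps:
s(K) = 4 + K (s(K) = K + 4 = 4 + K)
N = 9 (N = 9 - 0*((4 + 0) + 2) = 9 - 0*(4 + 2) = 9 - 0*6 = 9 - 1/7*0 = 9 + 0 = 9)
w = -15 (w = 9*(-2) + 3 = -18 + 3 = -15)
k(Q) = 1
(k(-496) - 82451) + 216*(w - 269) = (1 - 82451) + 216*(-15 - 269) = -82450 + 216*(-284) = -82450 - 61344 = -143794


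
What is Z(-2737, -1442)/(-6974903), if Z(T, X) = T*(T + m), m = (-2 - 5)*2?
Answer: -7529487/6974903 ≈ -1.0795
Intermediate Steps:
m = -14 (m = -7*2 = -14)
Z(T, X) = T*(-14 + T) (Z(T, X) = T*(T - 14) = T*(-14 + T))
Z(-2737, -1442)/(-6974903) = -2737*(-14 - 2737)/(-6974903) = -2737*(-2751)*(-1/6974903) = 7529487*(-1/6974903) = -7529487/6974903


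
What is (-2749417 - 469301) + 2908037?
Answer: -310681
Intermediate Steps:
(-2749417 - 469301) + 2908037 = -3218718 + 2908037 = -310681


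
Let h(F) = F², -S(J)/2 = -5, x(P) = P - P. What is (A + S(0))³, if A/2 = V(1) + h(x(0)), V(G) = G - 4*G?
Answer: 64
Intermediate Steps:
x(P) = 0
V(G) = -3*G
S(J) = 10 (S(J) = -2*(-5) = 10)
A = -6 (A = 2*(-3*1 + 0²) = 2*(-3 + 0) = 2*(-3) = -6)
(A + S(0))³ = (-6 + 10)³ = 4³ = 64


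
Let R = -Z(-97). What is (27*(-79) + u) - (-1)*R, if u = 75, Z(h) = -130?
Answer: -1928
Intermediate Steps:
R = 130 (R = -1*(-130) = 130)
(27*(-79) + u) - (-1)*R = (27*(-79) + 75) - (-1)*130 = (-2133 + 75) - 1*(-130) = -2058 + 130 = -1928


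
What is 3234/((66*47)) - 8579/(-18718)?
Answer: 1320395/879746 ≈ 1.5009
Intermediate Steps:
3234/((66*47)) - 8579/(-18718) = 3234/3102 - 8579*(-1/18718) = 3234*(1/3102) + 8579/18718 = 49/47 + 8579/18718 = 1320395/879746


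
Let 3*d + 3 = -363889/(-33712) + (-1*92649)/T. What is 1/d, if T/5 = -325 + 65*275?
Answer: 1479114000/3322198777 ≈ 0.44522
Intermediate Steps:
T = 87750 (T = 5*(-325 + 65*275) = 5*(-325 + 17875) = 5*17550 = 87750)
d = 3322198777/1479114000 (d = -1 + (-363889/(-33712) - 1*92649/87750)/3 = -1 + (-363889*(-1/33712) - 92649*1/87750)/3 = -1 + (363889/33712 - 30883/29250)/3 = -1 + (⅓)*(4801312777/493038000) = -1 + 4801312777/1479114000 = 3322198777/1479114000 ≈ 2.2461)
1/d = 1/(3322198777/1479114000) = 1479114000/3322198777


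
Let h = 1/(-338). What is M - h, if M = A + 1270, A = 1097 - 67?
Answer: 777401/338 ≈ 2300.0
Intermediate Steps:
A = 1030
h = -1/338 ≈ -0.0029586
M = 2300 (M = 1030 + 1270 = 2300)
M - h = 2300 - 1*(-1/338) = 2300 + 1/338 = 777401/338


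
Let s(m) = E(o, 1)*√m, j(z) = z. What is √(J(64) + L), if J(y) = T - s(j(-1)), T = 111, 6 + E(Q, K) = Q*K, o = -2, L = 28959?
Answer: √(29070 + 8*I) ≈ 170.5 + 0.023*I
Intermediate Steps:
E(Q, K) = -6 + K*Q (E(Q, K) = -6 + Q*K = -6 + K*Q)
s(m) = -8*√m (s(m) = (-6 + 1*(-2))*√m = (-6 - 2)*√m = -8*√m)
J(y) = 111 + 8*I (J(y) = 111 - (-8)*√(-1) = 111 - (-8)*I = 111 + 8*I)
√(J(64) + L) = √((111 + 8*I) + 28959) = √(29070 + 8*I)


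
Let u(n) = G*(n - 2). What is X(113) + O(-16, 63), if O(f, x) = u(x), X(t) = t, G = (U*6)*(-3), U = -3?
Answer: 3407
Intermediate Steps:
G = 54 (G = -3*6*(-3) = -18*(-3) = 54)
u(n) = -108 + 54*n (u(n) = 54*(n - 2) = 54*(-2 + n) = -108 + 54*n)
O(f, x) = -108 + 54*x
X(113) + O(-16, 63) = 113 + (-108 + 54*63) = 113 + (-108 + 3402) = 113 + 3294 = 3407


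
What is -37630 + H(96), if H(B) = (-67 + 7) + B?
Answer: -37594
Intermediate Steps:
H(B) = -60 + B
-37630 + H(96) = -37630 + (-60 + 96) = -37630 + 36 = -37594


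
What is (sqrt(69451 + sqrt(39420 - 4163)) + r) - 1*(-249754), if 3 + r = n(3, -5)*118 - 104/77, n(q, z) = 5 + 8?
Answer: 19348841/77 + sqrt(69451 + sqrt(35257)) ≈ 2.5155e+5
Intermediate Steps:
n(q, z) = 13
r = 117783/77 (r = -3 + (13*118 - 104/77) = -3 + (1534 - 104*1/77) = -3 + (1534 - 104/77) = -3 + 118014/77 = 117783/77 ≈ 1529.6)
(sqrt(69451 + sqrt(39420 - 4163)) + r) - 1*(-249754) = (sqrt(69451 + sqrt(39420 - 4163)) + 117783/77) - 1*(-249754) = (sqrt(69451 + sqrt(35257)) + 117783/77) + 249754 = (117783/77 + sqrt(69451 + sqrt(35257))) + 249754 = 19348841/77 + sqrt(69451 + sqrt(35257))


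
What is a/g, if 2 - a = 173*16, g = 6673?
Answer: -2766/6673 ≈ -0.41451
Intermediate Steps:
a = -2766 (a = 2 - 173*16 = 2 - 1*2768 = 2 - 2768 = -2766)
a/g = -2766/6673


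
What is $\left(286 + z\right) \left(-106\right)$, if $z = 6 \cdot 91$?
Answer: $-88192$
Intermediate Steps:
$z = 546$
$\left(286 + z\right) \left(-106\right) = \left(286 + 546\right) \left(-106\right) = 832 \left(-106\right) = -88192$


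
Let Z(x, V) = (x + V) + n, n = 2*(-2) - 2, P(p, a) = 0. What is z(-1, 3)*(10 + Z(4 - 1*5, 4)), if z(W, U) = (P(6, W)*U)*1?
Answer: 0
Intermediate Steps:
n = -6 (n = -4 - 2 = -6)
Z(x, V) = -6 + V + x (Z(x, V) = (x + V) - 6 = (V + x) - 6 = -6 + V + x)
z(W, U) = 0 (z(W, U) = (0*U)*1 = 0*1 = 0)
z(-1, 3)*(10 + Z(4 - 1*5, 4)) = 0*(10 + (-6 + 4 + (4 - 1*5))) = 0*(10 + (-6 + 4 + (4 - 5))) = 0*(10 + (-6 + 4 - 1)) = 0*(10 - 3) = 0*7 = 0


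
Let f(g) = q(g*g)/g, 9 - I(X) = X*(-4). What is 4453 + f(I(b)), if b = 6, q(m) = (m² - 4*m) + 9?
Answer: 442841/11 ≈ 40258.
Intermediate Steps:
q(m) = 9 + m² - 4*m
I(X) = 9 + 4*X (I(X) = 9 - X*(-4) = 9 - (-4)*X = 9 + 4*X)
f(g) = (9 + g⁴ - 4*g²)/g (f(g) = (9 + (g*g)² - 4*g*g)/g = (9 + (g²)² - 4*g²)/g = (9 + g⁴ - 4*g²)/g)
4453 + f(I(b)) = 4453 + ((9 + 4*6)³ - 4*(9 + 4*6) + 9/(9 + 4*6)) = 4453 + ((9 + 24)³ - 4*(9 + 24) + 9/(9 + 24)) = 4453 + (33³ - 4*33 + 9/33) = 4453 + (35937 - 132 + 9*(1/33)) = 4453 + (35937 - 132 + 3/11) = 4453 + 393858/11 = 442841/11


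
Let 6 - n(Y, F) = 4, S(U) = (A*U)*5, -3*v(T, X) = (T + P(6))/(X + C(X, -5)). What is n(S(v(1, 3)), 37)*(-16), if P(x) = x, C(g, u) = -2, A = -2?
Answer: -32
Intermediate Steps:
v(T, X) = -(6 + T)/(3*(-2 + X)) (v(T, X) = -(T + 6)/(3*(X - 2)) = -(6 + T)/(3*(-2 + X)))
S(U) = -10*U (S(U) = -2*U*5 = -10*U)
n(Y, F) = 2 (n(Y, F) = 6 - 1*4 = 6 - 4 = 2)
n(S(v(1, 3)), 37)*(-16) = 2*(-16) = -32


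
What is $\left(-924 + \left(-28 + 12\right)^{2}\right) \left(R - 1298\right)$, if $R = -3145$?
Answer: $2967924$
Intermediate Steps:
$\left(-924 + \left(-28 + 12\right)^{2}\right) \left(R - 1298\right) = \left(-924 + \left(-28 + 12\right)^{2}\right) \left(-3145 - 1298\right) = \left(-924 + \left(-16\right)^{2}\right) \left(-4443\right) = \left(-924 + 256\right) \left(-4443\right) = \left(-668\right) \left(-4443\right) = 2967924$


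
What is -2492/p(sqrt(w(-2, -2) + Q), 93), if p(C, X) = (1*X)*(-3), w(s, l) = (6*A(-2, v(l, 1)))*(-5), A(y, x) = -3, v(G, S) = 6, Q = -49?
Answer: 2492/279 ≈ 8.9319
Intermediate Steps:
w(s, l) = 90 (w(s, l) = (6*(-3))*(-5) = -18*(-5) = 90)
p(C, X) = -3*X (p(C, X) = X*(-3) = -3*X)
-2492/p(sqrt(w(-2, -2) + Q), 93) = -2492/((-3*93)) = -2492/(-279) = -2492*(-1/279) = 2492/279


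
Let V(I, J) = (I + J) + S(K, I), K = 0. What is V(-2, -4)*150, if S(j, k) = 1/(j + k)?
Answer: -975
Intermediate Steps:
V(I, J) = I + J + 1/I (V(I, J) = (I + J) + 1/(0 + I) = (I + J) + 1/I = I + J + 1/I)
V(-2, -4)*150 = (-2 - 4 + 1/(-2))*150 = (-2 - 4 - ½)*150 = -13/2*150 = -975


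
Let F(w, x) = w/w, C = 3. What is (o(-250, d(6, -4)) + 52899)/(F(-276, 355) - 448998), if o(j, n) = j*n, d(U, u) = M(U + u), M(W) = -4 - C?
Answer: -54649/448997 ≈ -0.12171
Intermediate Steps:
M(W) = -7 (M(W) = -4 - 1*3 = -4 - 3 = -7)
d(U, u) = -7
F(w, x) = 1
(o(-250, d(6, -4)) + 52899)/(F(-276, 355) - 448998) = (-250*(-7) + 52899)/(1 - 448998) = (1750 + 52899)/(-448997) = 54649*(-1/448997) = -54649/448997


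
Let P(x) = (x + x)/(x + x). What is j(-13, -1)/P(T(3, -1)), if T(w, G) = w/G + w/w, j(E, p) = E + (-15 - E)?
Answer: -15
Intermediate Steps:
j(E, p) = -15
T(w, G) = 1 + w/G (T(w, G) = w/G + 1 = 1 + w/G)
P(x) = 1 (P(x) = (2*x)/((2*x)) = (2*x)*(1/(2*x)) = 1)
j(-13, -1)/P(T(3, -1)) = -15/1 = -15*1 = -15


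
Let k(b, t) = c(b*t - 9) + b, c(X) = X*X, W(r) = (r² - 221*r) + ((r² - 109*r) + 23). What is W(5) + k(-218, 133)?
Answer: 841172214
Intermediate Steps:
W(r) = 23 - 330*r + 2*r² (W(r) = (r² - 221*r) + (23 + r² - 109*r) = 23 - 330*r + 2*r²)
c(X) = X²
k(b, t) = b + (-9 + b*t)² (k(b, t) = (b*t - 9)² + b = (-9 + b*t)² + b = b + (-9 + b*t)²)
W(5) + k(-218, 133) = (23 - 330*5 + 2*5²) + (-218 + (-9 - 218*133)²) = (23 - 1650 + 2*25) + (-218 + (-9 - 28994)²) = (23 - 1650 + 50) + (-218 + (-29003)²) = -1577 + (-218 + 841174009) = -1577 + 841173791 = 841172214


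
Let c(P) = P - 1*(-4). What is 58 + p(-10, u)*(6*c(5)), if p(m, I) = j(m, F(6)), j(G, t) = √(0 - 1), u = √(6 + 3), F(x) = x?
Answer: 58 + 54*I ≈ 58.0 + 54.0*I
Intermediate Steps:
c(P) = 4 + P (c(P) = P + 4 = 4 + P)
u = 3 (u = √9 = 3)
j(G, t) = I (j(G, t) = √(-1) = I)
p(m, I) = I
58 + p(-10, u)*(6*c(5)) = 58 + I*(6*(4 + 5)) = 58 + I*(6*9) = 58 + I*54 = 58 + 54*I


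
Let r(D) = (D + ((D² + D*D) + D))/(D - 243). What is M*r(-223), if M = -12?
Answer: 594072/233 ≈ 2549.7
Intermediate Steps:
r(D) = (2*D + 2*D²)/(-243 + D) (r(D) = (D + ((D² + D²) + D))/(-243 + D) = (D + (2*D² + D))/(-243 + D) = (D + (D + 2*D²))/(-243 + D) = (2*D + 2*D²)/(-243 + D))
M*r(-223) = -24*(-223)*(1 - 223)/(-243 - 223) = -24*(-223)*(-222)/(-466) = -24*(-223)*(-1)*(-222)/466 = -12*(-49506/233) = 594072/233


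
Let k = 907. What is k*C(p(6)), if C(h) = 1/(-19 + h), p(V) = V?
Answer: -907/13 ≈ -69.769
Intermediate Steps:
k*C(p(6)) = 907/(-19 + 6) = 907/(-13) = 907*(-1/13) = -907/13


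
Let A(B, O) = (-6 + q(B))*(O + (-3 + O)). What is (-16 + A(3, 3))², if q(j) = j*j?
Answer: 49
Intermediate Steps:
q(j) = j²
A(B, O) = (-6 + B²)*(-3 + 2*O) (A(B, O) = (-6 + B²)*(O + (-3 + O)) = (-6 + B²)*(-3 + 2*O))
(-16 + A(3, 3))² = (-16 + (18 - 12*3 - 3*3² + 2*3*3²))² = (-16 + (18 - 36 - 3*9 + 2*3*9))² = (-16 + (18 - 36 - 27 + 54))² = (-16 + 9)² = (-7)² = 49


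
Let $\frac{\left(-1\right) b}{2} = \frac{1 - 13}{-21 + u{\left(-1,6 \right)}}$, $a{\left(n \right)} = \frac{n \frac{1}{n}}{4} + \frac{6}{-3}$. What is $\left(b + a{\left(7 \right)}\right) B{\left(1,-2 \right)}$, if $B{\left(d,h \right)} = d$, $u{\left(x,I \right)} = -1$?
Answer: $- \frac{125}{44} \approx -2.8409$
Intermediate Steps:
$a{\left(n \right)} = - \frac{7}{4}$ ($a{\left(n \right)} = 1 \cdot \frac{1}{4} + 6 \left(- \frac{1}{3}\right) = \frac{1}{4} - 2 = - \frac{7}{4}$)
$b = - \frac{12}{11}$ ($b = - 2 \frac{1 - 13}{-21 - 1} = - 2 \left(- \frac{12}{-22}\right) = - 2 \left(\left(-12\right) \left(- \frac{1}{22}\right)\right) = \left(-2\right) \frac{6}{11} = - \frac{12}{11} \approx -1.0909$)
$\left(b + a{\left(7 \right)}\right) B{\left(1,-2 \right)} = \left(- \frac{12}{11} - \frac{7}{4}\right) 1 = \left(- \frac{125}{44}\right) 1 = - \frac{125}{44}$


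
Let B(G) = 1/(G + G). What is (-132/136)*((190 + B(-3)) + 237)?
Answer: -28171/68 ≈ -414.28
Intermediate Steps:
B(G) = 1/(2*G)
(-132/136)*((190 + B(-3)) + 237) = (-132/136)*((190 + (½)/(-3)) + 237) = (-132*1/136)*((190 + (½)*(-⅓)) + 237) = -33*((190 - ⅙) + 237)/34 = -33*(1139/6 + 237)/34 = -33/34*2561/6 = -28171/68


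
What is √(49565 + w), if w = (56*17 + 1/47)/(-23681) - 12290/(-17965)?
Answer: 44*√409435622579834225326/3999034151 ≈ 222.63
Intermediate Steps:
w = 2575002421/3999034151 (w = (952 + 1/47)*(-1/23681) - 12290*(-1/17965) = (44745/47)*(-1/23681) + 2458/3593 = -44745/1113007 + 2458/3593 = 2575002421/3999034151 ≈ 0.64391)
√(49565 + w) = √(49565 + 2575002421/3999034151) = √(198214702696736/3999034151) = 44*√409435622579834225326/3999034151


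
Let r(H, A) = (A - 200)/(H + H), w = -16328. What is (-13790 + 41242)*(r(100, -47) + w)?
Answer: -22413507961/50 ≈ -4.4827e+8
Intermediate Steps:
r(H, A) = (-200 + A)/(2*H) (r(H, A) = (-200 + A)/((2*H)) = (-200 + A)*(1/(2*H)) = (-200 + A)/(2*H))
(-13790 + 41242)*(r(100, -47) + w) = (-13790 + 41242)*((½)*(-200 - 47)/100 - 16328) = 27452*((½)*(1/100)*(-247) - 16328) = 27452*(-247/200 - 16328) = 27452*(-3265847/200) = -22413507961/50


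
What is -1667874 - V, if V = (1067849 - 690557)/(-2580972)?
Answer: -358727976353/215081 ≈ -1.6679e+6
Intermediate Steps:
V = -31441/215081 (V = 377292*(-1/2580972) = -31441/215081 ≈ -0.14618)
-1667874 - V = -1667874 - 1*(-31441/215081) = -1667874 + 31441/215081 = -358727976353/215081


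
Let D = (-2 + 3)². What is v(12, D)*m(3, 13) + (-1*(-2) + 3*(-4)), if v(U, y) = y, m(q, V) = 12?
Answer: 2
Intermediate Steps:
D = 1 (D = 1² = 1)
v(12, D)*m(3, 13) + (-1*(-2) + 3*(-4)) = 1*12 + (-1*(-2) + 3*(-4)) = 12 + (2 - 12) = 12 - 10 = 2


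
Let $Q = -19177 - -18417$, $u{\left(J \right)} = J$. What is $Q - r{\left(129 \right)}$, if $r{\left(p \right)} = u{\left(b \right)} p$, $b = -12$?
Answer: $788$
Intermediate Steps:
$r{\left(p \right)} = - 12 p$
$Q = -760$ ($Q = -19177 + 18417 = -760$)
$Q - r{\left(129 \right)} = -760 - \left(-12\right) 129 = -760 - -1548 = -760 + 1548 = 788$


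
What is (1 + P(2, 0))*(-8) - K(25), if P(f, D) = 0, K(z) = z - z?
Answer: -8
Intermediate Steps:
K(z) = 0
(1 + P(2, 0))*(-8) - K(25) = (1 + 0)*(-8) - 1*0 = 1*(-8) + 0 = -8 + 0 = -8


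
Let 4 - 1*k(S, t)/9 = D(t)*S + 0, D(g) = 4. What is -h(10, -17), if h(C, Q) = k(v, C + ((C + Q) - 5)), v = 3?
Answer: 72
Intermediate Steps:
k(S, t) = 36 - 36*S (k(S, t) = 36 - 9*(4*S + 0) = 36 - 36*S)
h(C, Q) = -72 (h(C, Q) = 36 - 36*3 = 36 - 108 = -72)
-h(10, -17) = -1*(-72) = 72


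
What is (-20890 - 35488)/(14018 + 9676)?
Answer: -28189/11847 ≈ -2.3794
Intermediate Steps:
(-20890 - 35488)/(14018 + 9676) = -56378/23694 = -56378*1/23694 = -28189/11847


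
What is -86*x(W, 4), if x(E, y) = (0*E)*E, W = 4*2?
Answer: 0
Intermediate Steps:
W = 8
x(E, y) = 0 (x(E, y) = 0*E = 0)
-86*x(W, 4) = -86*0 = 0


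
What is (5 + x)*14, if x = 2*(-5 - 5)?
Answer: -210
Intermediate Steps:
x = -20 (x = 2*(-10) = -20)
(5 + x)*14 = (5 - 20)*14 = -15*14 = -210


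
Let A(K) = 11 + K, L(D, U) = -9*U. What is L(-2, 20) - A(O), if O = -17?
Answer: -174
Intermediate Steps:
L(-2, 20) - A(O) = -9*20 - (11 - 17) = -180 - 1*(-6) = -180 + 6 = -174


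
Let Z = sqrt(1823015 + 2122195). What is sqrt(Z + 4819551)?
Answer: sqrt(4819551 + sqrt(3945210)) ≈ 2195.8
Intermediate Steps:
Z = sqrt(3945210) ≈ 1986.3
sqrt(Z + 4819551) = sqrt(sqrt(3945210) + 4819551) = sqrt(4819551 + sqrt(3945210))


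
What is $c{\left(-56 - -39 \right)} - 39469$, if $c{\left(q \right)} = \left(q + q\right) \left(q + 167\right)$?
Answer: $-44569$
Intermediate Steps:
$c{\left(q \right)} = 2 q \left(167 + q\right)$
$c{\left(-56 - -39 \right)} - 39469 = 2 \left(-56 - -39\right) \left(167 - 17\right) - 39469 = 2 \left(-56 + 39\right) \left(167 + \left(-56 + 39\right)\right) - 39469 = 2 \left(-17\right) \left(167 - 17\right) - 39469 = 2 \left(-17\right) 150 - 39469 = -5100 - 39469 = -44569$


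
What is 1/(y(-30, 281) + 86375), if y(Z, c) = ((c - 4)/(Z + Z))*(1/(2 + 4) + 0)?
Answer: 360/31094723 ≈ 1.1578e-5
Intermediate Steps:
y(Z, c) = (-4 + c)/(12*Z) (y(Z, c) = ((-4 + c)/((2*Z)))*(1/6 + 0) = ((-4 + c)*(1/(2*Z)))*(⅙ + 0) = ((-4 + c)/(2*Z))*(⅙) = (-4 + c)/(12*Z))
1/(y(-30, 281) + 86375) = 1/((1/12)*(-4 + 281)/(-30) + 86375) = 1/((1/12)*(-1/30)*277 + 86375) = 1/(-277/360 + 86375) = 1/(31094723/360) = 360/31094723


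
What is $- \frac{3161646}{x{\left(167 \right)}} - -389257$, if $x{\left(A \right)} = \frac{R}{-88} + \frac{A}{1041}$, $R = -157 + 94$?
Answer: $- \frac{258382904065}{80279} \approx -3.2186 \cdot 10^{6}$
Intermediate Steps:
$R = -63$
$x{\left(A \right)} = \frac{63}{88} + \frac{A}{1041}$ ($x{\left(A \right)} = - \frac{63}{-88} + \frac{A}{1041} = \left(-63\right) \left(- \frac{1}{88}\right) + A \frac{1}{1041} = \frac{63}{88} + \frac{A}{1041}$)
$- \frac{3161646}{x{\left(167 \right)}} - -389257 = - \frac{3161646}{\frac{63}{88} + \frac{1}{1041} \cdot 167} - -389257 = - \frac{3161646}{\frac{63}{88} + \frac{167}{1041}} + 389257 = - \frac{3161646}{\frac{80279}{91608}} + 389257 = \left(-3161646\right) \frac{91608}{80279} + 389257 = - \frac{289632066768}{80279} + 389257 = - \frac{258382904065}{80279}$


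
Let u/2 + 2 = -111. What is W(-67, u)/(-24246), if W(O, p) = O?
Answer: 67/24246 ≈ 0.0027633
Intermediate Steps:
u = -226 (u = -4 + 2*(-111) = -4 - 222 = -226)
W(-67, u)/(-24246) = -67/(-24246) = -67*(-1/24246) = 67/24246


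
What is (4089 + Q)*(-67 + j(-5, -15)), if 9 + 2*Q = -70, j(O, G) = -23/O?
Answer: -1263444/5 ≈ -2.5269e+5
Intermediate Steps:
Q = -79/2 (Q = -9/2 + (½)*(-70) = -9/2 - 35 = -79/2 ≈ -39.500)
(4089 + Q)*(-67 + j(-5, -15)) = (4089 - 79/2)*(-67 - 23/(-5)) = 8099*(-67 - 23*(-⅕))/2 = 8099*(-67 + 23/5)/2 = (8099/2)*(-312/5) = -1263444/5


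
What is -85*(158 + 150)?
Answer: -26180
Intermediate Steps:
-85*(158 + 150) = -85*308 = -26180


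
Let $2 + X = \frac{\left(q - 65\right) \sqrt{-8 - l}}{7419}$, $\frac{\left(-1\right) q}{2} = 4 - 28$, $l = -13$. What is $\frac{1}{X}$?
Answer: $- \frac{110083122}{220164799} + \frac{126123 \sqrt{5}}{220164799} \approx -0.49872$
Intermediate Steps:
$q = 48$ ($q = - 2 \left(4 - 28\right) = \left(-2\right) \left(-24\right) = 48$)
$X = -2 - \frac{17 \sqrt{5}}{7419}$ ($X = -2 + \frac{\left(48 - 65\right) \sqrt{-8 - -13}}{7419} = -2 + - 17 \sqrt{-8 + 13} \cdot \frac{1}{7419} = -2 + - 17 \sqrt{5} \cdot \frac{1}{7419} = -2 - \frac{17 \sqrt{5}}{7419} \approx -2.0051$)
$\frac{1}{X} = \frac{1}{-2 - \frac{17 \sqrt{5}}{7419}}$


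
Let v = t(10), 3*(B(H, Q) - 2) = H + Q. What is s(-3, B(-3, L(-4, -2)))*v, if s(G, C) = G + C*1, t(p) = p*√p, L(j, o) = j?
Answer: -100*√10/3 ≈ -105.41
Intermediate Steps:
t(p) = p^(3/2)
B(H, Q) = 2 + H/3 + Q/3 (B(H, Q) = 2 + (H + Q)/3 = 2 + (H/3 + Q/3) = 2 + H/3 + Q/3)
s(G, C) = C + G (s(G, C) = G + C = C + G)
v = 10*√10 (v = 10^(3/2) = 10*√10 ≈ 31.623)
s(-3, B(-3, L(-4, -2)))*v = ((2 + (⅓)*(-3) + (⅓)*(-4)) - 3)*(10*√10) = ((2 - 1 - 4/3) - 3)*(10*√10) = (-⅓ - 3)*(10*√10) = -100*√10/3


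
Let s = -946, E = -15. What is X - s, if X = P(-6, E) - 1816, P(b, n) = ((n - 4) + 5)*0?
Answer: -870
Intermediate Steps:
P(b, n) = 0 (P(b, n) = ((-4 + n) + 5)*0 = (1 + n)*0 = 0)
X = -1816 (X = 0 - 1816 = -1816)
X - s = -1816 - 1*(-946) = -1816 + 946 = -870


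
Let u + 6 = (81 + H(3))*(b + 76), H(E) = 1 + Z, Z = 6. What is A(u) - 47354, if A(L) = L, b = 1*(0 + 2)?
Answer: -40496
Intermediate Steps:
b = 2 (b = 1*2 = 2)
H(E) = 7 (H(E) = 1 + 6 = 7)
u = 6858 (u = -6 + (81 + 7)*(2 + 76) = -6 + 88*78 = -6 + 6864 = 6858)
A(u) - 47354 = 6858 - 47354 = -40496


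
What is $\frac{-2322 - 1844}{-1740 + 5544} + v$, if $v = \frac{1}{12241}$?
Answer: $- \frac{25496101}{23282382} \approx -1.0951$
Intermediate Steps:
$v = \frac{1}{12241} \approx 8.1693 \cdot 10^{-5}$
$\frac{-2322 - 1844}{-1740 + 5544} + v = \frac{-2322 - 1844}{-1740 + 5544} + \frac{1}{12241} = - \frac{4166}{3804} + \frac{1}{12241} = \left(-4166\right) \frac{1}{3804} + \frac{1}{12241} = - \frac{2083}{1902} + \frac{1}{12241} = - \frac{25496101}{23282382}$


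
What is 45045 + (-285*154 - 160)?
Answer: 995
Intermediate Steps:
45045 + (-285*154 - 160) = 45045 + (-43890 - 160) = 45045 - 44050 = 995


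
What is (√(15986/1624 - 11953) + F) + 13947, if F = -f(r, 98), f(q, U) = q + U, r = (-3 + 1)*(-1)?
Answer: 13847 + I*√1968662129/406 ≈ 13847.0 + 109.28*I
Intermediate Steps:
r = 2 (r = -2*(-1) = 2)
f(q, U) = U + q
F = -100 (F = -(98 + 2) = -1*100 = -100)
(√(15986/1624 - 11953) + F) + 13947 = (√(15986/1624 - 11953) - 100) + 13947 = (√(15986*(1/1624) - 11953) - 100) + 13947 = (√(7993/812 - 11953) - 100) + 13947 = (√(-9697843/812) - 100) + 13947 = (I*√1968662129/406 - 100) + 13947 = (-100 + I*√1968662129/406) + 13947 = 13847 + I*√1968662129/406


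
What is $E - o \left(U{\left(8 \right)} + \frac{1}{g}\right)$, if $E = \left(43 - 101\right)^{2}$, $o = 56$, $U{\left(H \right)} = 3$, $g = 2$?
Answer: $3168$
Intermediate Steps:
$E = 3364$ ($E = \left(-58\right)^{2} = 3364$)
$E - o \left(U{\left(8 \right)} + \frac{1}{g}\right) = 3364 - 56 \left(3 + \frac{1}{2}\right) = 3364 - 56 \cdot \frac{7}{2} = 3364 - 196 = 3168$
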